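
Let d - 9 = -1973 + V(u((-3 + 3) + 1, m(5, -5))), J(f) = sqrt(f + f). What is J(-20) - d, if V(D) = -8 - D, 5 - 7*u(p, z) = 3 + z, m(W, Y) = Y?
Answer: 1973 + 2*I*sqrt(10) ≈ 1973.0 + 6.3246*I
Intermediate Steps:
u(p, z) = 2/7 - z/7 (u(p, z) = 5/7 - (3 + z)/7 = 5/7 + (-3/7 - z/7) = 2/7 - z/7)
J(f) = sqrt(2)*sqrt(f) (J(f) = sqrt(2*f) = sqrt(2)*sqrt(f))
d = -1973 (d = 9 + (-1973 + (-8 - (2/7 - 1/7*(-5)))) = 9 + (-1973 + (-8 - (2/7 + 5/7))) = 9 + (-1973 + (-8 - 1*1)) = 9 + (-1973 + (-8 - 1)) = 9 + (-1973 - 9) = 9 - 1982 = -1973)
J(-20) - d = sqrt(2)*sqrt(-20) - 1*(-1973) = sqrt(2)*(2*I*sqrt(5)) + 1973 = 2*I*sqrt(10) + 1973 = 1973 + 2*I*sqrt(10)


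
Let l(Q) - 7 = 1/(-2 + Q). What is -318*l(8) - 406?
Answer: -2685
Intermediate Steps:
l(Q) = 7 + 1/(-2 + Q)
-318*l(8) - 406 = -318*(-13 + 7*8)/(-2 + 8) - 406 = -318*(-13 + 56)/6 - 406 = -53*43 - 406 = -318*43/6 - 406 = -2279 - 406 = -2685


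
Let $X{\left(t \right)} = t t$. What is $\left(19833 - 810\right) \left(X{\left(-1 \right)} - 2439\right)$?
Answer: $-46378074$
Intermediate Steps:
$X{\left(t \right)} = t^{2}$
$\left(19833 - 810\right) \left(X{\left(-1 \right)} - 2439\right) = \left(19833 - 810\right) \left(\left(-1\right)^{2} - 2439\right) = 19023 \left(1 - 2439\right) = 19023 \left(-2438\right) = -46378074$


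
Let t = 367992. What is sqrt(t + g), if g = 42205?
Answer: sqrt(410197) ≈ 640.47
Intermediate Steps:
sqrt(t + g) = sqrt(367992 + 42205) = sqrt(410197)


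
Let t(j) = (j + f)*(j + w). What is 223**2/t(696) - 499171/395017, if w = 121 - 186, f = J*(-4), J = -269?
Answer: -538495268179/441681148244 ≈ -1.2192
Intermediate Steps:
f = 1076 (f = -269*(-4) = 1076)
w = -65
t(j) = (-65 + j)*(1076 + j) (t(j) = (j + 1076)*(j - 65) = (1076 + j)*(-65 + j) = (-65 + j)*(1076 + j))
223**2/t(696) - 499171/395017 = 223**2/(-69940 + 696**2 + 1011*696) - 499171/395017 = 49729/(-69940 + 484416 + 703656) - 499171*1/395017 = 49729/1118132 - 499171/395017 = -538495268179/441681148244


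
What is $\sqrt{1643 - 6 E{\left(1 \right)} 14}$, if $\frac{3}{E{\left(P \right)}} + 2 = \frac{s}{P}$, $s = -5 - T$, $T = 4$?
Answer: $\frac{5 \sqrt{8063}}{11} \approx 40.816$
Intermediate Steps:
$s = -9$ ($s = -5 - 4 = -9$)
$E{\left(P \right)} = \frac{3}{-2 - \frac{9}{P}}$
$\sqrt{1643 - 6 E{\left(1 \right)} 14} = \sqrt{1643 - 6 \left(-3\right) 1 \frac{1}{9 + 2 \cdot 1} \cdot 14} = \sqrt{1643 - 6 \left(-3\right) 1 \frac{1}{9 + 2} \cdot 14} = \sqrt{1643 - 6 \left(-3\right) 1 \cdot \frac{1}{11} \cdot 14} = \sqrt{1643 - 6 \left(\left(- \frac{3}{11}\right) 14\right)} = \sqrt{1643 - - \frac{252}{11}} = \sqrt{1643 + \frac{252}{11}} = \sqrt{\frac{18325}{11}} = \frac{5 \sqrt{8063}}{11}$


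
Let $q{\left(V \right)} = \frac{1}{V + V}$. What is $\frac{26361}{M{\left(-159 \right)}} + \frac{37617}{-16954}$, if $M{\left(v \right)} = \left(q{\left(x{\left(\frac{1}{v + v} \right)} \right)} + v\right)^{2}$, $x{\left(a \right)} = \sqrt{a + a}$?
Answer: $\frac{3 \left(- 2658268 \sqrt{159} + 223366981 i\right)}{898562 \left(- 635 i + 4 \sqrt{159}\right)} \approx -1.181 - 0.082434 i$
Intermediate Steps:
$x{\left(a \right)} = \sqrt{2} \sqrt{a}$ ($x{\left(a \right)} = \sqrt{2 a} = \sqrt{2} \sqrt{a}$)
$q{\left(V \right)} = \frac{1}{2 V}$
$M{\left(v \right)} = \left(v + \frac{1}{2 \sqrt{\frac{1}{v}}}\right)^{2}$ ($M{\left(v \right)} = \left(\frac{1}{2 \sqrt{2} \sqrt{\frac{1}{v + v}}} + v\right)^{2} = \left(\frac{1}{2 \sqrt{2} \sqrt{\frac{1}{2 v}}} + v\right)^{2} = \left(\frac{1}{2 \sqrt{2} \frac{\sqrt{2} \sqrt{\frac{1}{v}}}{2}} + v\right)^{2} = \left(\frac{1}{2 \sqrt{\frac{1}{v}}} + v\right)^{2} = \left(v + \frac{1}{2 \sqrt{\frac{1}{v}}}\right)^{2}$)
$\frac{26361}{M{\left(-159 \right)}} + \frac{37617}{-16954} = \frac{26361}{\frac{1}{4} \left(-159\right) \left(1 + 2 \left(-159\right) \sqrt{\frac{1}{-159}}\right)^{2}} + \frac{37617}{-16954} = \frac{26361}{\frac{1}{4} \left(-159\right) \left(1 + 2 \left(-159\right) \sqrt{- \frac{1}{159}}\right)^{2}} + 37617 \left(- \frac{1}{16954}\right) = \frac{26361}{\frac{1}{4} \left(-159\right) \left(1 + 2 \left(-159\right) \frac{i \sqrt{159}}{159}\right)^{2}} - \frac{37617}{16954} = \frac{26361}{\frac{1}{4} \left(-159\right) \left(1 - 2 i \sqrt{159}\right)^{2}} - \frac{37617}{16954} = \frac{26361}{\left(- \frac{159}{4}\right) \left(1 - 2 i \sqrt{159}\right)^{2}} - \frac{37617}{16954} = 26361 \left(- \frac{4}{159 \left(1 - 2 i \sqrt{159}\right)^{2}}\right) - \frac{37617}{16954} = - \frac{35148}{53 \left(1 - 2 i \sqrt{159}\right)^{2}} - \frac{37617}{16954} = - \frac{37617}{16954} - \frac{35148}{53 \left(1 - 2 i \sqrt{159}\right)^{2}}$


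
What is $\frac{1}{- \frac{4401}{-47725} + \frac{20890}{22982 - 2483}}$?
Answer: $\frac{978314775}{1087191349} \approx 0.89985$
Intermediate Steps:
$\frac{1}{- \frac{4401}{-47725} + \frac{20890}{22982 - 2483}} = \frac{1}{\left(-4401\right) \left(- \frac{1}{47725}\right) + \frac{20890}{20499}} = \frac{1}{\frac{4401}{47725} + 20890 \cdot \frac{1}{20499}} = \frac{1}{\frac{4401}{47725} + \frac{20890}{20499}} = \frac{1}{\frac{1087191349}{978314775}} = \frac{978314775}{1087191349}$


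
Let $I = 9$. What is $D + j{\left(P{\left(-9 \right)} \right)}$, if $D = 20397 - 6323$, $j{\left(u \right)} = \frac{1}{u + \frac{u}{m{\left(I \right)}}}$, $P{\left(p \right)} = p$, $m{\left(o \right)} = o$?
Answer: $\frac{140739}{10} \approx 14074.0$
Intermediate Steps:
$j{\left(u \right)} = \frac{9}{10 u}$ ($j{\left(u \right)} = \frac{1}{u + \frac{u}{9}} = \frac{1}{\frac{10}{9} u} = \frac{9}{10 u}$)
$D = 14074$ ($D = 20397 - 6323 = 14074$)
$D + j{\left(P{\left(-9 \right)} \right)} = 14074 + \frac{9}{10 \left(-9\right)} = 14074 + \frac{9}{10} \left(- \frac{1}{9}\right) = 14074 - \frac{1}{10} = \frac{140739}{10}$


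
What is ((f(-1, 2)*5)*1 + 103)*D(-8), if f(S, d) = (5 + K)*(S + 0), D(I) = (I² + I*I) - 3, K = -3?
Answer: 11625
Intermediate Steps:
D(I) = -3 + 2*I² (D(I) = (I² + I²) - 3 = 2*I² - 3 = -3 + 2*I²)
f(S, d) = 2*S (f(S, d) = (5 - 3)*(S + 0) = 2*S)
((f(-1, 2)*5)*1 + 103)*D(-8) = (((2*(-1))*5)*1 + 103)*(-3 + 2*(-8)²) = (-2*5*1 + 103)*(-3 + 2*64) = (-10*1 + 103)*(-3 + 128) = (-10 + 103)*125 = 93*125 = 11625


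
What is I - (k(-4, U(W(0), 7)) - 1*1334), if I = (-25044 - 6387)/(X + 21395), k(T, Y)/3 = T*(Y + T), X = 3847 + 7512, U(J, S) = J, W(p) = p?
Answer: 14030071/10918 ≈ 1285.0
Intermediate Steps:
X = 11359
k(T, Y) = 3*T*(T + Y) (k(T, Y) = 3*(T*(Y + T)) = 3*(T*(T + Y)) = 3*T*(T + Y))
I = -10477/10918 (I = (-25044 - 6387)/(11359 + 21395) = -31431/32754 = -31431*1/32754 = -10477/10918 ≈ -0.95961)
I - (k(-4, U(W(0), 7)) - 1*1334) = -10477/10918 - (3*(-4)*(-4 + 0) - 1*1334) = -10477/10918 - (3*(-4)*(-4) - 1334) = -10477/10918 - (48 - 1334) = -10477/10918 - 1*(-1286) = -10477/10918 + 1286 = 14030071/10918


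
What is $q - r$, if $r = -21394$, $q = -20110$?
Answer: $1284$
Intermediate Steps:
$q - r = -20110 - -21394 = -20110 + 21394 = 1284$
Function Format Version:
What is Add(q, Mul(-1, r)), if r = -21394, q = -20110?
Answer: 1284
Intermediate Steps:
Add(q, Mul(-1, r)) = Add(-20110, Mul(-1, -21394)) = Add(-20110, 21394) = 1284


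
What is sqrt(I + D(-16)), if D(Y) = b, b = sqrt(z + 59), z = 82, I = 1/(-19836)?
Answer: sqrt(-551 + 10929636*sqrt(141))/3306 ≈ 3.4459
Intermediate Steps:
I = -1/19836 ≈ -5.0413e-5
b = sqrt(141) (b = sqrt(82 + 59) = sqrt(141) ≈ 11.874)
D(Y) = sqrt(141)
sqrt(I + D(-16)) = sqrt(-1/19836 + sqrt(141))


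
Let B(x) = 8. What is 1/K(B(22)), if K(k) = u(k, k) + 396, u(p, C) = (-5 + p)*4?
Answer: 1/408 ≈ 0.0024510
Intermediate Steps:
u(p, C) = -20 + 4*p
K(k) = 376 + 4*k (K(k) = (-20 + 4*k) + 396 = 376 + 4*k)
1/K(B(22)) = 1/(376 + 4*8) = 1/(376 + 32) = 1/408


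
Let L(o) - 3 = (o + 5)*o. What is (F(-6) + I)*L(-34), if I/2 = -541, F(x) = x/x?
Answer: -1069109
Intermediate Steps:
F(x) = 1
I = -1082 (I = 2*(-541) = -1082)
L(o) = 3 + o*(5 + o) (L(o) = 3 + (o + 5)*o = 3 + (5 + o)*o = 3 + o*(5 + o))
(F(-6) + I)*L(-34) = (1 - 1082)*(3 + (-34)² + 5*(-34)) = -1081*(3 + 1156 - 170) = -1081*989 = -1069109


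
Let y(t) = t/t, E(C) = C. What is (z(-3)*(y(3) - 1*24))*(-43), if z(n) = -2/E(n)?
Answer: 1978/3 ≈ 659.33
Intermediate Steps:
y(t) = 1
z(n) = -2/n
(z(-3)*(y(3) - 1*24))*(-43) = ((-2/(-3))*(1 - 1*24))*(-43) = ((-2*(-1/3))*(1 - 24))*(-43) = ((2/3)*(-23))*(-43) = -46/3*(-43) = 1978/3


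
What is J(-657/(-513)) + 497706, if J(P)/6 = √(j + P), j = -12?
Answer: 497706 + 2*I*√34827/19 ≈ 4.9771e+5 + 19.644*I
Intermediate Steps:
J(P) = 6*√(-12 + P)
J(-657/(-513)) + 497706 = 6*√(-12 - 657/(-513)) + 497706 = 6*√(-12 - 657*(-1/513)) + 497706 = 6*√(-12 + 73/57) + 497706 = 6*√(-611/57) + 497706 = 6*(I*√34827/57) + 497706 = 2*I*√34827/19 + 497706 = 497706 + 2*I*√34827/19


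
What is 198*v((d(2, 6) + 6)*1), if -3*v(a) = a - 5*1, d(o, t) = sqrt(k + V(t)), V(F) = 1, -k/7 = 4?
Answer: -66 - 198*I*sqrt(3) ≈ -66.0 - 342.95*I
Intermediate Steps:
k = -28 (k = -7*4 = -28)
d(o, t) = 3*I*sqrt(3) (d(o, t) = sqrt(-28 + 1) = sqrt(-27) = 3*I*sqrt(3))
v(a) = 5/3 - a/3 (v(a) = -(a - 5*1)/3 = -(a - 5)/3 = -(-5 + a)/3 = 5/3 - a/3)
198*v((d(2, 6) + 6)*1) = 198*(5/3 - (3*I*sqrt(3) + 6)/3) = 198*(5/3 - (6 + 3*I*sqrt(3))/3) = 198*(5/3 + (-2 - I*sqrt(3))) = 198*(-1/3 - I*sqrt(3)) = -66 - 198*I*sqrt(3)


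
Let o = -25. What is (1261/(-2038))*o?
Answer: 31525/2038 ≈ 15.469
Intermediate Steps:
(1261/(-2038))*o = (1261/(-2038))*(-25) = (1261*(-1/2038))*(-25) = -1261/2038*(-25) = 31525/2038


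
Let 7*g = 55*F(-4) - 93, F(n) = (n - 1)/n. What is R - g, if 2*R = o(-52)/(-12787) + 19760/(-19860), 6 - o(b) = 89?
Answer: 1055940709/355529748 ≈ 2.9700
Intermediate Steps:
o(b) = -83 (o(b) = 6 - 1*89 = 6 - 89 = -83)
F(n) = (-1 + n)/n
g = -97/28 (g = (55*((-1 - 4)/(-4)) - 93)/7 = (55*(-¼*(-5)) - 93)/7 = (55*(5/4) - 93)/7 = (275/4 - 93)/7 = (⅐)*(-97/4) = -97/28 ≈ -3.4643)
R = -12551137/25394982 (R = (-83/(-12787) + 19760/(-19860))/2 = (-83*(-1/12787) + 19760*(-1/19860))/2 = (83/12787 - 988/993)/2 = (½)*(-12551137/12697491) = -12551137/25394982 ≈ -0.49424)
R - g = -12551137/25394982 - 1*(-97/28) = -12551137/25394982 + 97/28 = 1055940709/355529748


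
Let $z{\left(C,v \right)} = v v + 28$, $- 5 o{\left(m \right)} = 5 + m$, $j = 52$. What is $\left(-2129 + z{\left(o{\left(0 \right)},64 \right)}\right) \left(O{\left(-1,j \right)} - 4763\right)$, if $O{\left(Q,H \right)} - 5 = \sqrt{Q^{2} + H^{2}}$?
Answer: $-9492210 + 1995 \sqrt{2705} \approx -9.3884 \cdot 10^{6}$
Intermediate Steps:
$o{\left(m \right)} = -1 - \frac{m}{5}$ ($o{\left(m \right)} = - \frac{5 + m}{5} = -1 - \frac{m}{5}$)
$z{\left(C,v \right)} = 28 + v^{2}$ ($z{\left(C,v \right)} = v^{2} + 28 = 28 + v^{2}$)
$O{\left(Q,H \right)} = 5 + \sqrt{H^{2} + Q^{2}}$ ($O{\left(Q,H \right)} = 5 + \sqrt{Q^{2} + H^{2}} = 5 + \sqrt{H^{2} + Q^{2}}$)
$\left(-2129 + z{\left(o{\left(0 \right)},64 \right)}\right) \left(O{\left(-1,j \right)} - 4763\right) = \left(-2129 + \left(28 + 64^{2}\right)\right) \left(\left(5 + \sqrt{52^{2} + \left(-1\right)^{2}}\right) - 4763\right) = \left(-2129 + \left(28 + 4096\right)\right) \left(\left(5 + \sqrt{2704 + 1}\right) - 4763\right) = \left(-2129 + 4124\right) \left(\left(5 + \sqrt{2705}\right) - 4763\right) = 1995 \left(-4758 + \sqrt{2705}\right) = -9492210 + 1995 \sqrt{2705}$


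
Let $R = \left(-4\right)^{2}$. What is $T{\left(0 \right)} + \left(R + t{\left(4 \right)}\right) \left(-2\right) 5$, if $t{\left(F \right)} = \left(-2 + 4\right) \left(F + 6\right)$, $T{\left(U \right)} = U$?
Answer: $-360$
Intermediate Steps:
$t{\left(F \right)} = 12 + 2 F$ ($t{\left(F \right)} = 2 \left(6 + F\right) = 12 + 2 F$)
$R = 16$
$T{\left(0 \right)} + \left(R + t{\left(4 \right)}\right) \left(-2\right) 5 = 0 + \left(16 + \left(12 + 2 \cdot 4\right)\right) \left(-2\right) 5 = 0 + \left(16 + \left(12 + 8\right)\right) \left(-2\right) 5 = 0 + \left(16 + 20\right) \left(-2\right) 5 = 0 + 36 \left(-2\right) 5 = 0 - 360 = -360$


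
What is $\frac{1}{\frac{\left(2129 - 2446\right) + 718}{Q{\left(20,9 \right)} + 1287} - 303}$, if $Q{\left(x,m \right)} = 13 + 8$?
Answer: $- \frac{1308}{395923} \approx -0.0033037$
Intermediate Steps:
$Q{\left(x,m \right)} = 21$
$\frac{1}{\frac{\left(2129 - 2446\right) + 718}{Q{\left(20,9 \right)} + 1287} - 303} = \frac{1}{\frac{\left(2129 - 2446\right) + 718}{21 + 1287} - 303} = \frac{1}{\frac{\left(2129 - 2446\right) + 718}{1308} - 303} = \frac{1}{\left(-317 + 718\right) \frac{1}{1308} - 303} = \frac{1}{401 \cdot \frac{1}{1308} - 303} = \frac{1}{\frac{401}{1308} - 303} = \frac{1}{- \frac{395923}{1308}} = - \frac{1308}{395923}$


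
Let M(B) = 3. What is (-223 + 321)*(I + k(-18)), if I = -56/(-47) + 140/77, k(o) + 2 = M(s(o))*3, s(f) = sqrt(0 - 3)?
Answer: 507150/517 ≈ 980.95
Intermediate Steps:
s(f) = I*sqrt(3) (s(f) = sqrt(-3) = I*sqrt(3))
k(o) = 7 (k(o) = -2 + 3*3 = -2 + 9 = 7)
I = 1556/517 (I = -56*(-1/47) + 140*(1/77) = 56/47 + 20/11 = 1556/517 ≈ 3.0097)
(-223 + 321)*(I + k(-18)) = (-223 + 321)*(1556/517 + 7) = 98*(5175/517) = 507150/517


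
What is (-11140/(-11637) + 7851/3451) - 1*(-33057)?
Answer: 1327675356586/40159287 ≈ 33060.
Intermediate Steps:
(-11140/(-11637) + 7851/3451) - 1*(-33057) = (-11140*(-1/11637) + 7851*(1/3451)) + 33057 = (11140/11637 + 7851/3451) + 33057 = 129806227/40159287 + 33057 = 1327675356586/40159287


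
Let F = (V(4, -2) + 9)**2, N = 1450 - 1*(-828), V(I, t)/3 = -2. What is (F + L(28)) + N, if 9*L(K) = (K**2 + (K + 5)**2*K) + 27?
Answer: 51886/9 ≈ 5765.1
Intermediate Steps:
V(I, t) = -6 (V(I, t) = 3*(-2) = -6)
N = 2278 (N = 1450 + 828 = 2278)
F = 9 (F = (-6 + 9)**2 = 3**2 = 9)
L(K) = 3 + K**2/9 + K*(5 + K)**2/9 (L(K) = ((K**2 + (K + 5)**2*K) + 27)/9 = ((K**2 + (5 + K)**2*K) + 27)/9 = ((K**2 + K*(5 + K)**2) + 27)/9 = (27 + K**2 + K*(5 + K)**2)/9 = 3 + K**2/9 + K*(5 + K)**2/9)
(F + L(28)) + N = (9 + (3 + (1/9)*28**2 + (1/9)*28*(5 + 28)**2)) + 2278 = (9 + (3 + (1/9)*784 + (1/9)*28*33**2)) + 2278 = (9 + (3 + 784/9 + (1/9)*28*1089)) + 2278 = (9 + (3 + 784/9 + 3388)) + 2278 = (9 + 31303/9) + 2278 = 31384/9 + 2278 = 51886/9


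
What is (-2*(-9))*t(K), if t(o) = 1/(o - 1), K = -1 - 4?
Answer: -3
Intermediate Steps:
K = -5
t(o) = 1/(-1 + o)
(-2*(-9))*t(K) = (-2*(-9))/(-1 - 5) = 18/(-6) = 18*(-⅙) = -3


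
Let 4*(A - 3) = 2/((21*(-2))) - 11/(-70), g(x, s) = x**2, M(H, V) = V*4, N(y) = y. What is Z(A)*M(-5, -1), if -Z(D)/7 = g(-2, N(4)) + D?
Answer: 5903/30 ≈ 196.77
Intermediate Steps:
M(H, V) = 4*V
A = 2543/840 (A = 3 + (2/((21*(-2))) - 11/(-70))/4 = 3 + (2/(-42) - 11*(-1/70))/4 = 3 + (2*(-1/42) + 11/70)/4 = 3 + (-1/21 + 11/70)/4 = 3 + (1/4)*(23/210) = 3 + 23/840 = 2543/840 ≈ 3.0274)
Z(D) = -28 - 7*D (Z(D) = -7*((-2)**2 + D) = -7*(4 + D) = -28 - 7*D)
Z(A)*M(-5, -1) = (-28 - 7*2543/840)*(4*(-1)) = (-28 - 2543/120)*(-4) = -5903/120*(-4) = 5903/30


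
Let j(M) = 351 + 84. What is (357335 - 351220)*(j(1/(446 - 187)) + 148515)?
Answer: 910829250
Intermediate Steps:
j(M) = 435
(357335 - 351220)*(j(1/(446 - 187)) + 148515) = (357335 - 351220)*(435 + 148515) = 6115*148950 = 910829250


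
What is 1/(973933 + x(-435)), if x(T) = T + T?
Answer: 1/973063 ≈ 1.0277e-6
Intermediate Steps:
x(T) = 2*T
1/(973933 + x(-435)) = 1/(973933 + 2*(-435)) = 1/(973933 - 870) = 1/973063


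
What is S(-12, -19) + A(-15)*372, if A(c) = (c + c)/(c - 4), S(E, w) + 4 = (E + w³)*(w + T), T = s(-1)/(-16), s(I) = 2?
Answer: 20062669/152 ≈ 1.3199e+5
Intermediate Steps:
T = -⅛ (T = 2/(-16) = 2*(-1/16) = -⅛ ≈ -0.12500)
S(E, w) = -4 + (-⅛ + w)*(E + w³) (S(E, w) = -4 + (E + w³)*(w - ⅛) = -4 + (E + w³)*(-⅛ + w) = -4 + (-⅛ + w)*(E + w³))
A(c) = 2*c/(-4 + c) (A(c) = (2*c)/(-4 + c) = 2*c/(-4 + c))
S(-12, -19) + A(-15)*372 = (-4 + (-19)⁴ - ⅛*(-12) - ⅛*(-19)³ - 12*(-19)) + (2*(-15)/(-4 - 15))*372 = (-4 + 130321 + 3/2 - ⅛*(-6859) + 228) + (2*(-15)/(-19))*372 = (-4 + 130321 + 3/2 + 6859/8 + 228) + (2*(-15)*(-1/19))*372 = 1051231/8 + (30/19)*372 = 1051231/8 + 11160/19 = 20062669/152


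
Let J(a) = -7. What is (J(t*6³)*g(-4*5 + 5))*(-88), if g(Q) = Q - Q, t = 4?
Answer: 0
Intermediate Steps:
g(Q) = 0
(J(t*6³)*g(-4*5 + 5))*(-88) = -7*0*(-88) = 0*(-88) = 0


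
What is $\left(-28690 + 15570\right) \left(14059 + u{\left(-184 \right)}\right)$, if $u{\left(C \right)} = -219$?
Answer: $-181580800$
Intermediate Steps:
$\left(-28690 + 15570\right) \left(14059 + u{\left(-184 \right)}\right) = \left(-28690 + 15570\right) \left(14059 - 219\right) = \left(-13120\right) 13840 = -181580800$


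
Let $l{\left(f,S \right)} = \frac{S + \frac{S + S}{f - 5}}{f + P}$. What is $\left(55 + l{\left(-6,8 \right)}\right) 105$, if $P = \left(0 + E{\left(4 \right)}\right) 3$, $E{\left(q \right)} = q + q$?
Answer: $\frac{63945}{11} \approx 5813.2$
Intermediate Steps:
$E{\left(q \right)} = 2 q$
$P = 24$ ($P = \left(0 + 2 \cdot 4\right) 3 = \left(0 + 8\right) 3 = 8 \cdot 3 = 24$)
$l{\left(f,S \right)} = \frac{S + \frac{2 S}{-5 + f}}{24 + f}$ ($l{\left(f,S \right)} = \frac{S + \frac{S + S}{f - 5}}{f + 24} = \frac{S + \frac{2 S}{-5 + f}}{24 + f}$)
$\left(55 + l{\left(-6,8 \right)}\right) 105 = \left(55 + \frac{8 \left(-3 - 6\right)}{-120 + \left(-6\right)^{2} + 19 \left(-6\right)}\right) 105 = \left(55 + 8 \frac{1}{-120 + 36 - 114} \left(-9\right)\right) 105 = \left(55 + 8 \frac{1}{-198} \left(-9\right)\right) 105 = \left(55 + 8 \left(- \frac{1}{198}\right) \left(-9\right)\right) 105 = \left(55 + \frac{4}{11}\right) 105 = \frac{609}{11} \cdot 105 = \frac{63945}{11}$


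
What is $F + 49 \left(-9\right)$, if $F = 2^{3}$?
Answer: $-433$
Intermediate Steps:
$F = 8$
$F + 49 \left(-9\right) = 8 + 49 \left(-9\right) = 8 - 441 = -433$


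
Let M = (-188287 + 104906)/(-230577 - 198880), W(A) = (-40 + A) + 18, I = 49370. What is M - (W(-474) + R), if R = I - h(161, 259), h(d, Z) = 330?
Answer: -20847477227/429457 ≈ -48544.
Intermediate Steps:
W(A) = -22 + A
M = 83381/429457 (M = -83381/(-429457) = -83381*(-1/429457) = 83381/429457 ≈ 0.19415)
R = 49040 (R = 49370 - 1*330 = 49370 - 330 = 49040)
M - (W(-474) + R) = 83381/429457 - ((-22 - 474) + 49040) = 83381/429457 - (-496 + 49040) = 83381/429457 - 1*48544 = 83381/429457 - 48544 = -20847477227/429457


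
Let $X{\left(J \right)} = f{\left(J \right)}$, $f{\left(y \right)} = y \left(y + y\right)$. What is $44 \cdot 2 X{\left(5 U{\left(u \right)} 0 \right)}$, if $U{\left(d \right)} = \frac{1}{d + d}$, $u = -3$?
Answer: $0$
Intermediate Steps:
$U{\left(d \right)} = \frac{1}{2 d}$
$f{\left(y \right)} = 2 y^{2}$ ($f{\left(y \right)} = y 2 y = 2 y^{2}$)
$X{\left(J \right)} = 2 J^{2}$
$44 \cdot 2 X{\left(5 U{\left(u \right)} 0 \right)} = 44 \cdot 2 \cdot 2 \left(5 \frac{1}{2 \left(-3\right)} 0\right)^{2} = 88 \cdot 2 \left(5 \cdot \frac{1}{2} \left(- \frac{1}{3}\right) 0\right)^{2} = 88 \cdot 2 \left(5 \left(- \frac{1}{6}\right) 0\right)^{2} = 88 \cdot 2 \left(\left(- \frac{5}{6}\right) 0\right)^{2} = 88 \cdot 2 \cdot 0^{2} = 88 \cdot 2 \cdot 0 = 88 \cdot 0 = 0$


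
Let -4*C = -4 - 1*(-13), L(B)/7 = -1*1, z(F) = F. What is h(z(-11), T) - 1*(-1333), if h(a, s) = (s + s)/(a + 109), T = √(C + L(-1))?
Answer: 1333 + I*√37/98 ≈ 1333.0 + 0.062069*I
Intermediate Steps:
L(B) = -7 (L(B) = 7*(-1*1) = 7*(-1) = -7)
C = -9/4 (C = -(-4 - 1*(-13))/4 = -(-4 + 13)/4 = -¼*9 = -9/4 ≈ -2.2500)
T = I*√37/2 (T = √(-9/4 - 7) = √(-37/4) = I*√37/2 ≈ 3.0414*I)
h(a, s) = 2*s/(109 + a) (h(a, s) = (2*s)/(109 + a) = 2*s/(109 + a))
h(z(-11), T) - 1*(-1333) = 2*(I*√37/2)/(109 - 11) - 1*(-1333) = 2*(I*√37/2)/98 + 1333 = 2*(I*√37/2)*(1/98) + 1333 = I*√37/98 + 1333 = 1333 + I*√37/98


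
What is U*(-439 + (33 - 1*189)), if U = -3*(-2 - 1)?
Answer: -5355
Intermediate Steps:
U = 9 (U = -3*(-3) = 9)
U*(-439 + (33 - 1*189)) = 9*(-439 + (33 - 1*189)) = 9*(-439 + (33 - 189)) = 9*(-439 - 156) = 9*(-595) = -5355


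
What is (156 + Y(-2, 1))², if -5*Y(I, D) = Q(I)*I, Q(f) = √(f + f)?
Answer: 608384/25 + 1248*I/5 ≈ 24335.0 + 249.6*I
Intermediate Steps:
Q(f) = √2*√f (Q(f) = √(2*f) = √2*√f)
Y(I, D) = -√2*I^(3/2)/5 (Y(I, D) = -√2*√I*I/5 = -√2*I^(3/2)/5)
(156 + Y(-2, 1))² = (156 - √2*(-2)^(3/2)/5)² = (156 - √2*(-2*I*√2)/5)² = (156 + 4*I/5)²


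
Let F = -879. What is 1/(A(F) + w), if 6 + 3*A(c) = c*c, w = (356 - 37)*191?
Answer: 1/318474 ≈ 3.1400e-6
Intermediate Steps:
w = 60929 (w = 319*191 = 60929)
A(c) = -2 + c**2/3 (A(c) = -2 + (c*c)/3 = -2 + c**2/3)
1/(A(F) + w) = 1/((-2 + (1/3)*(-879)**2) + 60929) = 1/((-2 + (1/3)*772641) + 60929) = 1/((-2 + 257547) + 60929) = 1/(257545 + 60929) = 1/318474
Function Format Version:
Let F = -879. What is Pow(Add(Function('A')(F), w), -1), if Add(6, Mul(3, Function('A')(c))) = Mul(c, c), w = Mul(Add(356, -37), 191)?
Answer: Rational(1, 318474) ≈ 3.1400e-6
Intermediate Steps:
w = 60929 (w = Mul(319, 191) = 60929)
Function('A')(c) = Add(-2, Mul(Rational(1, 3), Pow(c, 2))) (Function('A')(c) = Add(-2, Mul(Rational(1, 3), Mul(c, c))) = Add(-2, Mul(Rational(1, 3), Pow(c, 2))))
Pow(Add(Function('A')(F), w), -1) = Pow(Add(Add(-2, Mul(Rational(1, 3), Pow(-879, 2))), 60929), -1) = Pow(Add(Add(-2, Mul(Rational(1, 3), 772641)), 60929), -1) = Pow(Add(Add(-2, 257547), 60929), -1) = Pow(Add(257545, 60929), -1) = Pow(318474, -1) = Rational(1, 318474)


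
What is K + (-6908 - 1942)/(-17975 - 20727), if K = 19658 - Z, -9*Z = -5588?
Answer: 3315524059/174159 ≈ 19037.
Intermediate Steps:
Z = 5588/9 (Z = -⅑*(-5588) = 5588/9 ≈ 620.89)
K = 171334/9 (K = 19658 - 1*5588/9 = 19658 - 5588/9 = 171334/9 ≈ 19037.)
K + (-6908 - 1942)/(-17975 - 20727) = 171334/9 + (-6908 - 1942)/(-17975 - 20727) = 171334/9 - 8850/(-38702) = 171334/9 - 8850*(-1/38702) = 171334/9 + 4425/19351 = 3315524059/174159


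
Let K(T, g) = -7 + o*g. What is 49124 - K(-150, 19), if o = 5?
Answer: 49036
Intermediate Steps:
K(T, g) = -7 + 5*g
49124 - K(-150, 19) = 49124 - (-7 + 5*19) = 49124 - (-7 + 95) = 49124 - 1*88 = 49124 - 88 = 49036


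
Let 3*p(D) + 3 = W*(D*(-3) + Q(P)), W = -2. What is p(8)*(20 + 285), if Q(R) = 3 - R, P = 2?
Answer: 13115/3 ≈ 4371.7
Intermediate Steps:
p(D) = -5/3 + 2*D (p(D) = -1 + (-2*(D*(-3) + (3 - 1*2)))/3 = -1 + (-2*(-3*D + (3 - 2)))/3 = -1 + (-2*(-3*D + 1))/3 = -1 + (-2*(1 - 3*D))/3 = -1 + (-2 + 6*D)/3 = -1 + (-⅔ + 2*D) = -5/3 + 2*D)
p(8)*(20 + 285) = (-5/3 + 2*8)*(20 + 285) = (-5/3 + 16)*305 = (43/3)*305 = 13115/3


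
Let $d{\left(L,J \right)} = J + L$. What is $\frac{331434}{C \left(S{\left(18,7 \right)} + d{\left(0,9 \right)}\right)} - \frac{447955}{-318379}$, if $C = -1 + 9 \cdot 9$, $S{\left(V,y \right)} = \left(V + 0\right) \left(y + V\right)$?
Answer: $\frac{6776140727}{649493160} \approx 10.433$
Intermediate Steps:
$S{\left(V,y \right)} = V \left(V + y\right)$
$C = 80$ ($C = -1 + 81 = 80$)
$\frac{331434}{C \left(S{\left(18,7 \right)} + d{\left(0,9 \right)}\right)} - \frac{447955}{-318379} = \frac{331434}{80 \left(18 \left(18 + 7\right) + \left(9 + 0\right)\right)} - \frac{447955}{-318379} = \frac{331434}{80 \left(18 \cdot 25 + 9\right)} - - \frac{447955}{318379} = \frac{331434}{80 \left(450 + 9\right)} + \frac{447955}{318379} = \frac{331434}{80 \cdot 459} + \frac{447955}{318379} = \frac{331434}{36720} + \frac{447955}{318379} = 331434 \cdot \frac{1}{36720} + \frac{447955}{318379} = \frac{18413}{2040} + \frac{447955}{318379} = \frac{6776140727}{649493160}$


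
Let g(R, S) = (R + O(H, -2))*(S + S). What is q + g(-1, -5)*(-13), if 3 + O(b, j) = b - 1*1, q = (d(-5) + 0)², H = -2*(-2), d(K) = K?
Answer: -105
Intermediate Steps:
H = 4
q = 25 (q = (-5 + 0)² = (-5)² = 25)
O(b, j) = -4 + b (O(b, j) = -3 + (b - 1*1) = -3 + (b - 1) = -3 + (-1 + b) = -4 + b)
g(R, S) = 2*R*S (g(R, S) = (R + (-4 + 4))*(S + S) = (R + 0)*(2*S) = R*(2*S) = 2*R*S)
q + g(-1, -5)*(-13) = 25 + (2*(-1)*(-5))*(-13) = 25 + 10*(-13) = 25 - 130 = -105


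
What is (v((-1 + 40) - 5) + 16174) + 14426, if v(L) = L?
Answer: 30634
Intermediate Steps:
(v((-1 + 40) - 5) + 16174) + 14426 = (((-1 + 40) - 5) + 16174) + 14426 = ((39 - 5) + 16174) + 14426 = (34 + 16174) + 14426 = 16208 + 14426 = 30634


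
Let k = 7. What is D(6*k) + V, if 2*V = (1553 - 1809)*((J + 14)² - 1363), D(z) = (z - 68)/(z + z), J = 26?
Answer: -1274125/42 ≈ -30336.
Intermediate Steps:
D(z) = (-68 + z)/(2*z) (D(z) = (-68 + z)/((2*z)) = (-68 + z)*(1/(2*z)) = (-68 + z)/(2*z))
V = -30336 (V = ((1553 - 1809)*((26 + 14)² - 1363))/2 = (-256*(40² - 1363))/2 = (-256*(1600 - 1363))/2 = (-256*237)/2 = (½)*(-60672) = -30336)
D(6*k) + V = (-68 + 6*7)/(2*((6*7))) - 30336 = (½)*(-68 + 42)/42 - 30336 = (½)*(1/42)*(-26) - 30336 = -13/42 - 30336 = -1274125/42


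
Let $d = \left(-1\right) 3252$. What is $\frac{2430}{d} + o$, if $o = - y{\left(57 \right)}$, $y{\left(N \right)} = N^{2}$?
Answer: $- \frac{1761363}{542} \approx -3249.7$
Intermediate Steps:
$o = -3249$ ($o = - 57^{2} = \left(-1\right) 3249 = -3249$)
$d = -3252$
$\frac{2430}{d} + o = \frac{2430}{-3252} - 3249 = 2430 \left(- \frac{1}{3252}\right) - 3249 = - \frac{405}{542} - 3249 = - \frac{1761363}{542}$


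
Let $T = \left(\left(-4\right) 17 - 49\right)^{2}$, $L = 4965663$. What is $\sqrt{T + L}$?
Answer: $2 \sqrt{1244838} \approx 2231.4$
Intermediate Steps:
$T = 13689$ ($T = \left(-68 - 49\right)^{2} = \left(-117\right)^{2} = 13689$)
$\sqrt{T + L} = \sqrt{13689 + 4965663} = \sqrt{4979352} = 2 \sqrt{1244838}$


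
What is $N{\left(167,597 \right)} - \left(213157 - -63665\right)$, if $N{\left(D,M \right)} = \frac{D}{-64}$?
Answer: $- \frac{17716775}{64} \approx -2.7682 \cdot 10^{5}$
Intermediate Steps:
$N{\left(D,M \right)} = - \frac{D}{64}$ ($N{\left(D,M \right)} = D \left(- \frac{1}{64}\right) = - \frac{D}{64}$)
$N{\left(167,597 \right)} - \left(213157 - -63665\right) = \left(- \frac{1}{64}\right) 167 - \left(213157 - -63665\right) = - \frac{167}{64} - \left(213157 + 63665\right) = - \frac{167}{64} - 276822 = - \frac{17716775}{64}$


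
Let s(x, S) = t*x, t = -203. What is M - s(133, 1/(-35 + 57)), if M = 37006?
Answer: 64005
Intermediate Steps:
s(x, S) = -203*x
M - s(133, 1/(-35 + 57)) = 37006 - (-203)*133 = 37006 - 1*(-26999) = 37006 + 26999 = 64005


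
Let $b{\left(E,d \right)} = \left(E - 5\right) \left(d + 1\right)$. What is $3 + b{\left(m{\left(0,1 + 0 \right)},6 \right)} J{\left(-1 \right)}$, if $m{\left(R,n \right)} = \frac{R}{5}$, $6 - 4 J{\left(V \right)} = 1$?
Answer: $- \frac{163}{4} \approx -40.75$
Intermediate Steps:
$J{\left(V \right)} = \frac{5}{4}$ ($J{\left(V \right)} = \frac{3}{2} - \frac{1}{4} = \frac{5}{4}$)
$m{\left(R,n \right)} = \frac{R}{5}$ ($m{\left(R,n \right)} = R \frac{1}{5} = \frac{R}{5}$)
$b{\left(E,d \right)} = \left(1 + d\right) \left(-5 + E\right)$ ($b{\left(E,d \right)} = \left(-5 + E\right) \left(1 + d\right) = \left(1 + d\right) \left(-5 + E\right)$)
$3 + b{\left(m{\left(0,1 + 0 \right)},6 \right)} J{\left(-1 \right)} = 3 + \left(-5 + \frac{1}{5} \cdot 0 - 30 + \frac{1}{5} \cdot 0 \cdot 6\right) \frac{5}{4} = 3 + \left(-5 + 0 - 30 + 0 \cdot 6\right) \frac{5}{4} = 3 + \left(-5 + 0 - 30 + 0\right) \frac{5}{4} = 3 - \frac{175}{4} = - \frac{163}{4}$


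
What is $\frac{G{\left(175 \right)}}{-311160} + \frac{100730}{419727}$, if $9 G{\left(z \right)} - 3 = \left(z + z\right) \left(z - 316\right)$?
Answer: $\frac{1602119521}{6219154920} \approx 0.25761$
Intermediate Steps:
$G{\left(z \right)} = \frac{1}{3} + \frac{2 z \left(-316 + z\right)}{9}$ ($G{\left(z \right)} = \frac{1}{3} + \frac{\left(z + z\right) \left(z - 316\right)}{9} = \frac{1}{3} + \frac{2 z \left(z - 316\right)}{9} = \frac{1}{3} + \frac{2 z \left(-316 + z\right)}{9}$)
$\frac{G{\left(175 \right)}}{-311160} + \frac{100730}{419727} = \frac{\frac{1}{3} - \frac{110600}{9} + \frac{2 \cdot 175^{2}}{9}}{-311160} + \frac{100730}{419727} = \left(\frac{1}{3} - \frac{110600}{9} + \frac{2}{9} \cdot 30625\right) \left(- \frac{1}{311160}\right) + 100730 \cdot \frac{1}{419727} = \left(\frac{1}{3} - \frac{110600}{9} + \frac{61250}{9}\right) \left(- \frac{1}{311160}\right) + \frac{14390}{59961} = \left(-5483\right) \left(- \frac{1}{311160}\right) + \frac{14390}{59961} = \frac{5483}{311160} + \frac{14390}{59961} = \frac{1602119521}{6219154920}$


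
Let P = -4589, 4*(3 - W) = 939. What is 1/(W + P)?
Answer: -4/19283 ≈ -0.00020744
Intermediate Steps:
W = -927/4 (W = 3 - 1/4*939 = 3 - 939/4 = -927/4 ≈ -231.75)
1/(W + P) = 1/(-927/4 - 4589) = 1/(-19283/4) = -4/19283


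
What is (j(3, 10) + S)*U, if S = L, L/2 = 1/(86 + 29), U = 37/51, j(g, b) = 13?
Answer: 18463/1955 ≈ 9.4440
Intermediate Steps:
U = 37/51 (U = 37*(1/51) = 37/51 ≈ 0.72549)
L = 2/115 (L = 2/(86 + 29) = 2/115 ≈ 0.017391)
S = 2/115 ≈ 0.017391
(j(3, 10) + S)*U = (13 + 2/115)*(37/51) = (1497/115)*(37/51) = 18463/1955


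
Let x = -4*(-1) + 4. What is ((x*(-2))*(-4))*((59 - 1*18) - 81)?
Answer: -2560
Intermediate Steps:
x = 8 (x = 4 + 4 = 8)
((x*(-2))*(-4))*((59 - 1*18) - 81) = ((8*(-2))*(-4))*((59 - 1*18) - 81) = (-16*(-4))*((59 - 18) - 81) = 64*(41 - 81) = 64*(-40) = -2560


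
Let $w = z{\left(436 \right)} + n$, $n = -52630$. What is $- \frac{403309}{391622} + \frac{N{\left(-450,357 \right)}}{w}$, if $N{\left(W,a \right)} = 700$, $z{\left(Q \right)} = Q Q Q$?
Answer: $- \frac{16702749086717}{16218873572286} \approx -1.0298$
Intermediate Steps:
$z{\left(Q \right)} = Q^{3}$ ($z{\left(Q \right)} = Q^{2} Q = Q^{3}$)
$w = 82829226$ ($w = 436^{3} - 52630 = 82881856 - 52630 = 82829226$)
$- \frac{403309}{391622} + \frac{N{\left(-450,357 \right)}}{w} = - \frac{403309}{391622} + \frac{700}{82829226} = \left(-403309\right) \frac{1}{391622} + 700 \cdot \frac{1}{82829226} = - \frac{403309}{391622} + \frac{350}{41414613} = - \frac{16702749086717}{16218873572286}$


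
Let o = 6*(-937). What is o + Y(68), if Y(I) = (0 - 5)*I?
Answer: -5962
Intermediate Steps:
Y(I) = -5*I
o = -5622
o + Y(68) = -5622 - 5*68 = -5622 - 340 = -5962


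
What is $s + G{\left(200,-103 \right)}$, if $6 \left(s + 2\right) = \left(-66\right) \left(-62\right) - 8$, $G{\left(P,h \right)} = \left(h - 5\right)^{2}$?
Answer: $\frac{37028}{3} \approx 12343.0$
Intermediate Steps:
$G{\left(P,h \right)} = \left(-5 + h\right)^{2}$
$s = \frac{2036}{3}$ ($s = -2 + \frac{\left(-66\right) \left(-62\right) - 8}{6} = -2 + \frac{4092 - 8}{6} = -2 + \frac{1}{6} \cdot 4084 = -2 + \frac{2042}{3} = \frac{2036}{3} \approx 678.67$)
$s + G{\left(200,-103 \right)} = \frac{2036}{3} + \left(-5 - 103\right)^{2} = \frac{2036}{3} + \left(-108\right)^{2} = \frac{2036}{3} + 11664 = \frac{37028}{3}$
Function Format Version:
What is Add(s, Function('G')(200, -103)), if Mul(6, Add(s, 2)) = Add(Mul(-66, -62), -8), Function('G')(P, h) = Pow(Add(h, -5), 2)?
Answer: Rational(37028, 3) ≈ 12343.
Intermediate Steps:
Function('G')(P, h) = Pow(Add(-5, h), 2)
s = Rational(2036, 3) (s = Add(-2, Mul(Rational(1, 6), Add(Mul(-66, -62), -8))) = Add(-2, Mul(Rational(1, 6), Add(4092, -8))) = Add(-2, Mul(Rational(1, 6), 4084)) = Add(-2, Rational(2042, 3)) = Rational(2036, 3) ≈ 678.67)
Add(s, Function('G')(200, -103)) = Add(Rational(2036, 3), Pow(Add(-5, -103), 2)) = Add(Rational(2036, 3), Pow(-108, 2)) = Add(Rational(2036, 3), 11664) = Rational(37028, 3)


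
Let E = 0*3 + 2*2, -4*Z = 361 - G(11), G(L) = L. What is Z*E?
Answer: -350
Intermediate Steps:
Z = -175/2 (Z = -(361 - 1*11)/4 = -(361 - 11)/4 = -¼*350 = -175/2 ≈ -87.500)
E = 4 (E = 0 + 4 = 4)
Z*E = -175/2*4 = -350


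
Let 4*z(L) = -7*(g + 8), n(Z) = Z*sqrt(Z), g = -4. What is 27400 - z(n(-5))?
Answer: 27407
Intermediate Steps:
n(Z) = Z**(3/2)
z(L) = -7 (z(L) = (-7*(-4 + 8))/4 = (-7*4)/4 = (1/4)*(-28) = -7)
27400 - z(n(-5)) = 27400 - 1*(-7) = 27400 + 7 = 27407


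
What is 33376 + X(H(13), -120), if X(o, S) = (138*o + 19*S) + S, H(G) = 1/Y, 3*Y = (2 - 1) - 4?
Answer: 30838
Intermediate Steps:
Y = -1 (Y = ((2 - 1) - 4)/3 = (1 - 4)/3 = (⅓)*(-3) = -1)
H(G) = -1 (H(G) = 1/(-1) = -1)
X(o, S) = 20*S + 138*o (X(o, S) = (19*S + 138*o) + S = 20*S + 138*o)
33376 + X(H(13), -120) = 33376 + (20*(-120) + 138*(-1)) = 33376 + (-2400 - 138) = 33376 - 2538 = 30838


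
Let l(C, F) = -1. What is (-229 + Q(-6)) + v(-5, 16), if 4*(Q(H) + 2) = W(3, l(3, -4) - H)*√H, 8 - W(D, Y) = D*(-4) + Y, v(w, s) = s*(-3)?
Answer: -279 + 15*I*√6/4 ≈ -279.0 + 9.1856*I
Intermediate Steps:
v(w, s) = -3*s
W(D, Y) = 8 - Y + 4*D (W(D, Y) = 8 - (D*(-4) + Y) = 8 - (-4*D + Y) = 8 - (Y - 4*D) = 8 + (-Y + 4*D) = 8 - Y + 4*D)
Q(H) = -2 + √H*(21 + H)/4 (Q(H) = -2 + ((8 - (-1 - H) + 4*3)*√H)/4 = -2 + ((8 + (1 + H) + 12)*√H)/4 = -2 + ((21 + H)*√H)/4 = -2 + (√H*(21 + H))/4 = -2 + √H*(21 + H)/4)
(-229 + Q(-6)) + v(-5, 16) = (-229 + (-2 + √(-6)*(21 - 6)/4)) - 3*16 = (-229 + (-2 + (¼)*(I*√6)*15)) - 48 = (-229 + (-2 + 15*I*√6/4)) - 48 = (-231 + 15*I*√6/4) - 48 = -279 + 15*I*√6/4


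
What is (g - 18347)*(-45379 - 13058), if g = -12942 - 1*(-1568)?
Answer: 1736806077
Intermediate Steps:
g = -11374 (g = -12942 + 1568 = -11374)
(g - 18347)*(-45379 - 13058) = (-11374 - 18347)*(-45379 - 13058) = -29721*(-58437) = 1736806077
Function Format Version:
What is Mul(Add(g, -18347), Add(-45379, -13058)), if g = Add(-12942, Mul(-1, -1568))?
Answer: 1736806077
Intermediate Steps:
g = -11374 (g = Add(-12942, 1568) = -11374)
Mul(Add(g, -18347), Add(-45379, -13058)) = Mul(Add(-11374, -18347), Add(-45379, -13058)) = Mul(-29721, -58437) = 1736806077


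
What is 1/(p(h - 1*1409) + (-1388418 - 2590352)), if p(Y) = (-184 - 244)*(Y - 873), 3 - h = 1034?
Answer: -1/2560806 ≈ -3.9050e-7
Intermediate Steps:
h = -1031 (h = 3 - 1*1034 = 3 - 1034 = -1031)
p(Y) = 373644 - 428*Y (p(Y) = -428*(-873 + Y) = 373644 - 428*Y)
1/(p(h - 1*1409) + (-1388418 - 2590352)) = 1/((373644 - 428*(-1031 - 1*1409)) + (-1388418 - 2590352)) = 1/((373644 - 428*(-1031 - 1409)) - 3978770) = 1/((373644 - 428*(-2440)) - 3978770) = 1/((373644 + 1044320) - 3978770) = 1/(1417964 - 3978770) = 1/(-2560806) = -1/2560806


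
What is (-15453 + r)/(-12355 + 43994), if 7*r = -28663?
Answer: -136834/221473 ≈ -0.61784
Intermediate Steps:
r = -28663/7 (r = (⅐)*(-28663) = -28663/7 ≈ -4094.7)
(-15453 + r)/(-12355 + 43994) = (-15453 - 28663/7)/(-12355 + 43994) = -136834/7/31639 = -136834/7*1/31639 = -136834/221473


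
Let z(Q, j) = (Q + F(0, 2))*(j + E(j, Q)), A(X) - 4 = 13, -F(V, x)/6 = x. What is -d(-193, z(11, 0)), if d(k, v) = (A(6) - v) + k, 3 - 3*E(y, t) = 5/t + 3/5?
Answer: 28933/165 ≈ 175.35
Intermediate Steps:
F(V, x) = -6*x
A(X) = 17 (A(X) = 4 + 13 = 17)
E(y, t) = ⅘ - 5/(3*t) (E(y, t) = 1 - (5/t + 3/5)/3 = 1 - (5/t + 3*(⅕))/3 = 1 - (5/t + ⅗)/3 = 1 - (⅗ + 5/t)/3 = 1 + (-⅕ - 5/(3*t)) = ⅘ - 5/(3*t))
z(Q, j) = (-12 + Q)*(j + (-25 + 12*Q)/(15*Q)) (z(Q, j) = (Q - 6*2)*(j + (-25 + 12*Q)/(15*Q)) = (Q - 12)*(j + (-25 + 12*Q)/(15*Q)) = (-12 + Q)*(j + (-25 + 12*Q)/(15*Q)))
d(k, v) = 17 + k - v (d(k, v) = (17 - v) + k = 17 + k - v)
-d(-193, z(11, 0)) = -(17 - 193 - (-169/15 - 12*0 + 20/11 + (⅘)*11 + 11*0)) = -(17 - 193 - (-169/15 + 0 + 20*(1/11) + 44/5 + 0)) = -(17 - 193 - (-169/15 + 0 + 20/11 + 44/5 + 0)) = -(17 - 193 - 1*(-107/165)) = -(17 - 193 + 107/165) = -1*(-28933/165) = 28933/165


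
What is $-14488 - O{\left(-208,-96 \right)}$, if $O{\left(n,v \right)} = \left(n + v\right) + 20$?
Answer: $-14204$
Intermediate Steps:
$O{\left(n,v \right)} = 20 + n + v$
$-14488 - O{\left(-208,-96 \right)} = -14488 - \left(20 - 208 - 96\right) = -14488 - -284 = -14488 + 284 = -14204$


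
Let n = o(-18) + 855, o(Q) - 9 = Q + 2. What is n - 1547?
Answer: -699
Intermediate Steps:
o(Q) = 11 + Q (o(Q) = 9 + (Q + 2) = 9 + (2 + Q) = 11 + Q)
n = 848 (n = (11 - 18) + 855 = -7 + 855 = 848)
n - 1547 = 848 - 1547 = -699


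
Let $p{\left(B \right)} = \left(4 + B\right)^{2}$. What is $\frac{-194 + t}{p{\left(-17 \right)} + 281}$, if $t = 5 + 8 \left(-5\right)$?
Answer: $- \frac{229}{450} \approx -0.50889$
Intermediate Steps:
$t = -35$ ($t = 5 - 40 = -35$)
$\frac{-194 + t}{p{\left(-17 \right)} + 281} = \frac{-194 - 35}{\left(4 - 17\right)^{2} + 281} = - \frac{229}{\left(-13\right)^{2} + 281} = - \frac{229}{169 + 281} = - \frac{229}{450}$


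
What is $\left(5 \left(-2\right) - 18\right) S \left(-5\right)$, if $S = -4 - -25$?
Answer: $2940$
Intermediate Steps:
$S = 21$ ($S = -4 + 25 = 21$)
$\left(5 \left(-2\right) - 18\right) S \left(-5\right) = \left(5 \left(-2\right) - 18\right) 21 \left(-5\right) = \left(-10 - 18\right) 21 \left(-5\right) = \left(-28\right) 21 \left(-5\right) = \left(-588\right) \left(-5\right) = 2940$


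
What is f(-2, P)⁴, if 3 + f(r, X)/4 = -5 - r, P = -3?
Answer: 331776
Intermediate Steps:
f(r, X) = -32 - 4*r (f(r, X) = -12 + 4*(-5 - r) = -12 + (-20 - 4*r) = -32 - 4*r)
f(-2, P)⁴ = (-32 - 4*(-2))⁴ = (-32 + 8)⁴ = (-24)⁴ = 331776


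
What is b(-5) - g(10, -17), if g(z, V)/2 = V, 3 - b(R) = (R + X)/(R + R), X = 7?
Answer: 186/5 ≈ 37.200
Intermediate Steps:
b(R) = 3 - (7 + R)/(2*R) (b(R) = 3 - (R + 7)/(R + R) = 3 - (7 + R)/(2*R))
g(z, V) = 2*V
b(-5) - g(10, -17) = (½)*(-7 + 5*(-5))/(-5) - 2*(-17) = (½)*(-⅕)*(-7 - 25) - 1*(-34) = (½)*(-⅕)*(-32) + 34 = 16/5 + 34 = 186/5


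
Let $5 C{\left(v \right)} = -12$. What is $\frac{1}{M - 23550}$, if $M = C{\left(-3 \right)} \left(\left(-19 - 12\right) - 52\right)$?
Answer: $- \frac{5}{116754} \approx -4.2825 \cdot 10^{-5}$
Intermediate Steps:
$C{\left(v \right)} = - \frac{12}{5}$ ($C{\left(v \right)} = \frac{1}{5} \left(-12\right) = - \frac{12}{5}$)
$M = \frac{996}{5}$ ($M = - \frac{12 \left(\left(-19 - 12\right) - 52\right)}{5} = - \frac{12 \left(-31 - 52\right)}{5} = \left(- \frac{12}{5}\right) \left(-83\right) = \frac{996}{5} \approx 199.2$)
$\frac{1}{M - 23550} = \frac{1}{\frac{996}{5} - 23550} = \frac{1}{- \frac{116754}{5}} = - \frac{5}{116754}$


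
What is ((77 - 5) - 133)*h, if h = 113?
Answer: -6893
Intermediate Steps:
((77 - 5) - 133)*h = ((77 - 5) - 133)*113 = (72 - 133)*113 = -61*113 = -6893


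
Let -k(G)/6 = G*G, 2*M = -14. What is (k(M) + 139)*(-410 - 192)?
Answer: 93310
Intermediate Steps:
M = -7 (M = (½)*(-14) = -7)
k(G) = -6*G² (k(G) = -6*G*G = -6*G²)
(k(M) + 139)*(-410 - 192) = (-6*(-7)² + 139)*(-410 - 192) = (-6*49 + 139)*(-602) = (-294 + 139)*(-602) = -155*(-602) = 93310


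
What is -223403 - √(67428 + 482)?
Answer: -223403 - √67910 ≈ -2.2366e+5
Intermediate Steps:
-223403 - √(67428 + 482) = -223403 - √67910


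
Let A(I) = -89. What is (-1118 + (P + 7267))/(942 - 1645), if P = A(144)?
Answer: -6060/703 ≈ -8.6202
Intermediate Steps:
P = -89
(-1118 + (P + 7267))/(942 - 1645) = (-1118 + (-89 + 7267))/(942 - 1645) = (-1118 + 7178)/(-703) = 6060*(-1/703) = -6060/703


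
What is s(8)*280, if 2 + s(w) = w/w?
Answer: -280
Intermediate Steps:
s(w) = -1 (s(w) = -2 + w/w = -2 + 1 = -1)
s(8)*280 = -1*280 = -280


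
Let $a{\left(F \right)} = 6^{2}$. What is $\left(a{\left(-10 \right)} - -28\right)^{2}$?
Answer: $4096$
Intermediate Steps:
$a{\left(F \right)} = 36$
$\left(a{\left(-10 \right)} - -28\right)^{2} = \left(36 - -28\right)^{2} = \left(36 + 28\right)^{2} = 64^{2} = 4096$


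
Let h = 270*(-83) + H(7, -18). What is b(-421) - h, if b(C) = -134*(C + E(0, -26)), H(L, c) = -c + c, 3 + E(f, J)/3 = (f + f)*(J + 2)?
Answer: 80030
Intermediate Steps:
E(f, J) = -9 + 6*f*(2 + J) (E(f, J) = -9 + 3*((f + f)*(J + 2)) = -9 + 3*((2*f)*(2 + J)) = -9 + 3*(2*f*(2 + J)) = -9 + 6*f*(2 + J))
H(L, c) = 0
b(C) = 1206 - 134*C (b(C) = -134*(C + (-9 + 12*0 + 6*(-26)*0)) = -134*(C + (-9 + 0 + 0)) = -134*(C - 9) = -134*(-9 + C) = 1206 - 134*C)
h = -22410 (h = 270*(-83) + 0 = -22410 + 0 = -22410)
b(-421) - h = (1206 - 134*(-421)) - 1*(-22410) = (1206 + 56414) + 22410 = 57620 + 22410 = 80030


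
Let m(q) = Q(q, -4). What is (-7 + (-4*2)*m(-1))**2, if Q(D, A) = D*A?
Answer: 1521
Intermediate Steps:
Q(D, A) = A*D
m(q) = -4*q
(-7 + (-4*2)*m(-1))**2 = (-7 + (-4*2)*(-4*(-1)))**2 = (-7 - 8*4)**2 = (-7 - 32)**2 = (-39)**2 = 1521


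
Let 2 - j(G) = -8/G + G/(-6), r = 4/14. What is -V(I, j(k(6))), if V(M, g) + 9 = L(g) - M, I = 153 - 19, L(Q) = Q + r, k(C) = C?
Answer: 2906/21 ≈ 138.38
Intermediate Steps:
r = 2/7 (r = 4*(1/14) = 2/7 ≈ 0.28571)
L(Q) = 2/7 + Q (L(Q) = Q + 2/7 = 2/7 + Q)
I = 134
j(G) = 2 + 8/G + G/6 (j(G) = 2 - (-8/G + G/(-6)) = 2 - (-8/G + G*(-1/6)) = 2 - (-8/G - G/6) = 2 + (8/G + G/6) = 2 + 8/G + G/6)
V(M, g) = -61/7 + g - M (V(M, g) = -9 + ((2/7 + g) - M) = -9 + (2/7 + g - M) = -61/7 + g - M)
-V(I, j(k(6))) = -(-61/7 + (2 + 8/6 + (1/6)*6) - 1*134) = -(-61/7 + (2 + 8*(1/6) + 1) - 134) = -(-61/7 + (2 + 4/3 + 1) - 134) = -(-61/7 + 13/3 - 134) = -1*(-2906/21) = 2906/21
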